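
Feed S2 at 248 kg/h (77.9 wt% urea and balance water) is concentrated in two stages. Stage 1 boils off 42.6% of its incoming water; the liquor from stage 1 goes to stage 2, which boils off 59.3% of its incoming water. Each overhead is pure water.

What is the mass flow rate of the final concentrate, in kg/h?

water in feed = 248×0.221 = 54.808 kg/h.
After stage 1: water left = (1−0.426)×54.808 = 31.46; stream total = 224.65 kg/h.
After stage 2: water left = (1−0.593)×31.46 = 12.804; final concentrate = 206 kg/h.

206 kg/h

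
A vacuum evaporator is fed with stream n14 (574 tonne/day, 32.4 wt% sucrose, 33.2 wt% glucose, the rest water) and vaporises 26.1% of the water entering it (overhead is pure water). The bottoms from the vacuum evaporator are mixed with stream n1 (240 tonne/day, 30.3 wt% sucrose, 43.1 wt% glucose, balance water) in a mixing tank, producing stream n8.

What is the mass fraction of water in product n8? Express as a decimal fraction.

Vapour removed = 0.261×0.344×574 = 51.536 tonne/day; concentrate = 522.46 tonne/day.
water reaching the mixer = 145.92 (from concentrate) + 240×0.266 = 209.76 tonne/day.
Product flow = 522.46 + 240 = 762.46 tonne/day; water fraction = 0.275.

0.275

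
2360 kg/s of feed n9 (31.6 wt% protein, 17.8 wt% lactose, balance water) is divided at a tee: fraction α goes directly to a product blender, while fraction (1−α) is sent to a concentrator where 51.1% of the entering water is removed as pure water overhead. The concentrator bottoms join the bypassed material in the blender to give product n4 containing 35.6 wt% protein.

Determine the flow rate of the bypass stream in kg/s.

1334 kg/s

All 2360×0.316 = 745.76 kg/s of protein reaches n4, so n4 = 745.76/0.356 = 2094.8 kg/s and vapour = 265.17 kg/s.
The evaporator receives (1−α)·2360 of feed at 0.506 water and removes 0.511 of that water:
0.511×0.506×(1−α)×2360 = 265.17
(1−α) = 265.17/610.22 = 0.4345;  α = 0.5655.
Bypass flow = 0.5655×2360 = 1334.5 kg/s.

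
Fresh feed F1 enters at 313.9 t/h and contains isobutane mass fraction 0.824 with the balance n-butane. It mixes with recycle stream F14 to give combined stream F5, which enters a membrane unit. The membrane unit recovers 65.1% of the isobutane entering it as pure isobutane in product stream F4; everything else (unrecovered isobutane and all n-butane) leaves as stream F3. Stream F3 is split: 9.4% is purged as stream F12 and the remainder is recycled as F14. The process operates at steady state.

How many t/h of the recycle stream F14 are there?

n-butane enters only via F1 and leaves only via the purge: 313.9×0.176 = 0.094×(n-butane in F3), and the membrane unit passes all n-butane, so n-butane in F5 = n-butane in F3 = 587.73 t/h.
isobutane in F5: m_A = 313.9×0.824 + (1−0.094)·(1−0.651)·m_A, so m_A = 258.65/0.6838 = 378.26 t/h.
F3 = (1−0.651)×378.26 + 587.73 = 719.74 t/h.
Recycle F14 = (1−0.094)×719.74 = 652.08 t/h.

652.1 t/h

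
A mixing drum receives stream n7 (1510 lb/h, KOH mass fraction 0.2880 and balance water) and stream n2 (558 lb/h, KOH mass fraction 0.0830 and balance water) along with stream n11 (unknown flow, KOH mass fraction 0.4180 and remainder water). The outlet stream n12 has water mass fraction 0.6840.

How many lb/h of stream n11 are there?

Let n11 be the unknown flow. Total out = 2068 + n11.
water balance: 1586.8 + 0.582·n11 = 0.684·(2068 + n11)
(0.582 − 0.684)·n11 = 0.684×2068 − 1586.8 = -172.29
n11 = -172.29 / -0.102 = 1689.2 lb/h

1689 lb/h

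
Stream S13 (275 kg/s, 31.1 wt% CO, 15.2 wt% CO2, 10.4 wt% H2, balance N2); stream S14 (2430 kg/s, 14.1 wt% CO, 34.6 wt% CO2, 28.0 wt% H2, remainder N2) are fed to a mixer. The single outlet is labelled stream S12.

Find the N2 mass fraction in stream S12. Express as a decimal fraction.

0.253

Total flow out = 275 + 2430 = 2705 kg/s.
N2 in = 275×0.433 + 2430×0.233 = 685.27 kg/s.
N2 mass fraction in S12 = 685.27/2705 = 0.253.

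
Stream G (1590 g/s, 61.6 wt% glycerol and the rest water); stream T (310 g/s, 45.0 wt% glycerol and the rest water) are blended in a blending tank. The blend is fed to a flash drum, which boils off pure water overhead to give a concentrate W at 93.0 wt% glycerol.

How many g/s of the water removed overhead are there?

glycerol entering = 1590×0.616 + 310×0.450 = 1118.9 g/s.
All glycerol reports to W, so W = 1118.9/0.930 = 1203.2 g/s.
Total feed = 1900 g/s; overhead = 1900 − 1203.2 = 696.84 g/s.

696.8 g/s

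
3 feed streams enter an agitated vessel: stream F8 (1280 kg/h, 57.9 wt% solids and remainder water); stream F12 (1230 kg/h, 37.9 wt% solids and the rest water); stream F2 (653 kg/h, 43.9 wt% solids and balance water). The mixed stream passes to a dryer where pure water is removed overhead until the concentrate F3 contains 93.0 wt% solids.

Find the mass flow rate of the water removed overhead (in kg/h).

1557 kg/h

solids entering = 1280×0.579 + 1230×0.379 + 653×0.439 = 1494 kg/h.
All solids reports to F3, so F3 = 1494/0.930 = 1606.4 kg/h.
Total feed = 3163 kg/h; overhead = 3163 − 1606.4 = 1556.6 kg/h.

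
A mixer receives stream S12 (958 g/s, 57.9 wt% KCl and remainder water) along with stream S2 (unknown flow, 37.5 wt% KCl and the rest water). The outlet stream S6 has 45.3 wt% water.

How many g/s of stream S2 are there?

178.2 g/s

Let S2 be the unknown flow. Total out = 958 + S2.
water balance: 403.32 + 0.625·S2 = 0.453·(958 + S2)
(0.625 − 0.453)·S2 = 0.453×958 − 403.32 = 30.656
S2 = 30.656 / 0.172 = 178.23 g/s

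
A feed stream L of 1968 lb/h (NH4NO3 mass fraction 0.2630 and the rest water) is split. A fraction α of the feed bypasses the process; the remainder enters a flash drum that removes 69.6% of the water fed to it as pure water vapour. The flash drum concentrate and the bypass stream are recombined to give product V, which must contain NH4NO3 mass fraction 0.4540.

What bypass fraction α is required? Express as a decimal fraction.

All 1968×0.263 = 517.58 lb/h of NH4NO3 reaches V, so V = 517.58/0.454 = 1140.1 lb/h and vapour = 827.95 lb/h.
The evaporator receives (1−α)·1968 of feed at 0.737 water and removes 0.696 of that water:
0.696×0.737×(1−α)×1968 = 827.95
(1−α) = 827.95/1009.5 = 0.8202;  α = 0.1798.

0.180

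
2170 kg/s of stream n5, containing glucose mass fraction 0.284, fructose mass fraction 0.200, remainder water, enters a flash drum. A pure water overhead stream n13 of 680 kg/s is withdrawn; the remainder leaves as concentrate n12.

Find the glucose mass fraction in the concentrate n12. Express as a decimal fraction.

0.414

glucose is not removed: 2170×0.284 = 616.28 kg/s of glucose enters n12.
Concentrate = 2170 − 680 = 1490 kg/s.
Mass fraction = 616.28/1490 = 0.414.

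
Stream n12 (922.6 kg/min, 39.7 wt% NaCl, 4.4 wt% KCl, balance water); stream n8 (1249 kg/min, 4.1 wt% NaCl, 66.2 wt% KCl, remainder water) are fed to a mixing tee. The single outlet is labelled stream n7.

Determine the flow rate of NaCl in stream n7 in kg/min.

NaCl out = NaCl in = 922.6×0.397 + 1249×0.041 = 417.48 kg/min.

417.5 kg/min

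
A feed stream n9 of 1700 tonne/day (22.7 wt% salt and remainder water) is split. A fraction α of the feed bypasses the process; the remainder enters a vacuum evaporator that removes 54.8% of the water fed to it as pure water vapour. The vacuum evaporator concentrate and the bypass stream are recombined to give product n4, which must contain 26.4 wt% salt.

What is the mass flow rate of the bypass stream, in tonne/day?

1138 tonne/day

All 1700×0.227 = 385.9 tonne/day of salt reaches n4, so n4 = 385.9/0.264 = 1461.7 tonne/day and vapour = 238.26 tonne/day.
The evaporator receives (1−α)·1700 of feed at 0.773 water and removes 0.548 of that water:
0.548×0.773×(1−α)×1700 = 238.26
(1−α) = 238.26/720.13 = 0.3309;  α = 0.6691.
Bypass flow = 0.6691×1700 = 1137.5 tonne/day.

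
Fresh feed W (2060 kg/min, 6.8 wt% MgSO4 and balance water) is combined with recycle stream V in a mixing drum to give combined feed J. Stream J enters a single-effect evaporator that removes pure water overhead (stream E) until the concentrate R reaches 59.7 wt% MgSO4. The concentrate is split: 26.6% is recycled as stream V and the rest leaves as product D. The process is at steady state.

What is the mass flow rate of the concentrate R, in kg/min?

Overall MgSO4 balance (none leaves overhead): MgSO4 in fresh feed = MgSO4 in product, i.e. 2060×0.068 = (1−0.266)·R·0.597.
R = 140.08/(0.597×0.734) = 319.67 kg/min.

319.7 kg/min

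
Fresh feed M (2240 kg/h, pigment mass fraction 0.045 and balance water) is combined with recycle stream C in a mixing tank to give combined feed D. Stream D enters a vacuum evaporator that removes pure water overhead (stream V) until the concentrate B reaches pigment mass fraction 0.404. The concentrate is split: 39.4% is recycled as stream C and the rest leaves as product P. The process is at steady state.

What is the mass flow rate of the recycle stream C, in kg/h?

162.2 kg/h

Overall pigment balance (none leaves overhead): pigment in fresh feed = pigment in product, i.e. 2240×0.045 = (1−0.394)·B·0.404.
B = 100.8/(0.404×0.606) = 411.72 kg/h.
Recycle C = 0.394×411.72 = 162.22 kg/h.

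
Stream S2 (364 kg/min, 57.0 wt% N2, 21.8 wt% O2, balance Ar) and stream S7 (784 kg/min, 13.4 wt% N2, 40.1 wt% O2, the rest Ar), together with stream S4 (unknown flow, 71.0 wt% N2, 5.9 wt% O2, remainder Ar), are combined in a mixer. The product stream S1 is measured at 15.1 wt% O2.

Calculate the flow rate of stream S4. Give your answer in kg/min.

2396 kg/min

Let S4 be the unknown flow. Total out = 1148 + S4.
O2 balance: 393.74 + 0.059·S4 = 0.151·(1148 + S4)
(0.059 − 0.151)·S4 = 0.151×1148 − 393.74 = -220.39
S4 = -220.39 / -0.092 = 2395.5 kg/min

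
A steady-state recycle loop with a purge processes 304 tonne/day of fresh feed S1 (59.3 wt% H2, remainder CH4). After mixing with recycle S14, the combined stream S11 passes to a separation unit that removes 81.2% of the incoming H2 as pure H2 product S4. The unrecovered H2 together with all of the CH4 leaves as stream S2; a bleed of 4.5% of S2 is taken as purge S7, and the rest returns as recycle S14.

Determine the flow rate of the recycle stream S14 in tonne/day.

CH4 enters only via S1 and leaves only via the purge: 304×0.407 = 0.045×(CH4 in S2), and the separation unit passes all CH4, so CH4 in S11 = CH4 in S2 = 2749.5 tonne/day.
H2 in S11: m_A = 304×0.593 + (1−0.045)·(1−0.812)·m_A, so m_A = 180.27/0.8205 = 219.72 tonne/day.
S2 = (1−0.812)×219.72 + 2749.5 = 2790.8 tonne/day.
Recycle S14 = (1−0.045)×2790.8 = 2665.2 tonne/day.

2665 tonne/day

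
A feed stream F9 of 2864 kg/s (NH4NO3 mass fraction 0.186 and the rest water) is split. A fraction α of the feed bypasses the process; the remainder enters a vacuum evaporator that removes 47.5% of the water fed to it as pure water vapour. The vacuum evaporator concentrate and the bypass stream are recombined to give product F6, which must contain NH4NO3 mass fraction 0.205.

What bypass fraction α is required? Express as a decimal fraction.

All 2864×0.186 = 532.7 kg/s of NH4NO3 reaches F6, so F6 = 532.7/0.205 = 2598.6 kg/s and vapour = 265.44 kg/s.
The evaporator receives (1−α)·2864 of feed at 0.814 water and removes 0.475 of that water:
0.475×0.814×(1−α)×2864 = 265.44
(1−α) = 265.44/1107.4 = 0.2397;  α = 0.7603.

0.760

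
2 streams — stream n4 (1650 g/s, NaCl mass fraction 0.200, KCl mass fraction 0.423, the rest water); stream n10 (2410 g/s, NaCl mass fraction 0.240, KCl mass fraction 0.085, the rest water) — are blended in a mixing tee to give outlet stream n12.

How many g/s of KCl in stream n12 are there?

902.8 g/s

KCl out = KCl in = 1650×0.423 + 2410×0.085 = 902.8 g/s.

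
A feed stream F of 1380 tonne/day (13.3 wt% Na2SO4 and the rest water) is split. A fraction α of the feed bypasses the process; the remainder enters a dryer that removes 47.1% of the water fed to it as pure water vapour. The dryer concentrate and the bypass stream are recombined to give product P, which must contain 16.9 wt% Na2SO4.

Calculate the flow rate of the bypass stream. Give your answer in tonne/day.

660.1 tonne/day

All 1380×0.133 = 183.54 tonne/day of Na2SO4 reaches P, so P = 183.54/0.169 = 1086 tonne/day and vapour = 293.96 tonne/day.
The evaporator receives (1−α)·1380 of feed at 0.867 water and removes 0.471 of that water:
0.471×0.867×(1−α)×1380 = 293.96
(1−α) = 293.96/563.53 = 0.5216;  α = 0.4784.
Bypass flow = 0.4784×1380 = 660.13 tonne/day.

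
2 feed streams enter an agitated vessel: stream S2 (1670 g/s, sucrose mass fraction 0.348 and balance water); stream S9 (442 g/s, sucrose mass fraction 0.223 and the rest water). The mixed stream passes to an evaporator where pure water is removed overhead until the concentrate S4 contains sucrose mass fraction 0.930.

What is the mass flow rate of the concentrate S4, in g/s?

730.9 g/s

sucrose entering = 1670×0.348 + 442×0.223 = 679.73 g/s.
All sucrose reports to S4, so S4 = 679.73/0.930 = 730.89 g/s.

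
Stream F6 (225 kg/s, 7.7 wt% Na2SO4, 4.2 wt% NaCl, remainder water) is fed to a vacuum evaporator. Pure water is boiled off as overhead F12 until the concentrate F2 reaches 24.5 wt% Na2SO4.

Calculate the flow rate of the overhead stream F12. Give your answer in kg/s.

Na2SO4 is conserved: 225×0.077 = 17.325 kg/s all reports to the concentrate.
Concentrate = 17.325/(target fraction) = 70.714 kg/s.
Overhead = 225 − 70.714 = 154.29 kg/s.

154.3 kg/s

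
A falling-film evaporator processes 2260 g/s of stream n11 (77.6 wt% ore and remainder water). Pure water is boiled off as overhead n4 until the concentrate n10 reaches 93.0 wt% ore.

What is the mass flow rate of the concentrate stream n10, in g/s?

1886 g/s

ore is conserved: 2260×0.776 = 1753.8 g/s all reports to the concentrate.
Concentrate = 1753.8/(target fraction) = 1885.8 g/s.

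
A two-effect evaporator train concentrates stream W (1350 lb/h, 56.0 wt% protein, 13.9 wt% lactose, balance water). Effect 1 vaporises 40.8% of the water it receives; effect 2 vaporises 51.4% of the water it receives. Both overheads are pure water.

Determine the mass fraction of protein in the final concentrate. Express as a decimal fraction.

water in feed = 1350×0.301 = 406.35 lb/h.
After stage 1: water left = (1−0.408)×406.35 = 240.56; stream total = 1184.2 lb/h.
After stage 2: water left = (1−0.514)×240.56 = 116.91; final concentrate = 1060.6 lb/h.
protein fraction = 756/1060.6 = 0.713.

0.713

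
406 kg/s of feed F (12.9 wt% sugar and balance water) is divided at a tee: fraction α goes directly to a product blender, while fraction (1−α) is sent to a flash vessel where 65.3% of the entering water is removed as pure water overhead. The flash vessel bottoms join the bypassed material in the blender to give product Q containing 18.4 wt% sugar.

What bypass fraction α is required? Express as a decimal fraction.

All 406×0.129 = 52.374 kg/s of sugar reaches Q, so Q = 52.374/0.184 = 284.64 kg/s and vapour = 121.36 kg/s.
The evaporator receives (1−α)·406 of feed at 0.871 water and removes 0.653 of that water:
0.653×0.871×(1−α)×406 = 121.36
(1−α) = 121.36/230.92 = 0.5255;  α = 0.4745.

0.474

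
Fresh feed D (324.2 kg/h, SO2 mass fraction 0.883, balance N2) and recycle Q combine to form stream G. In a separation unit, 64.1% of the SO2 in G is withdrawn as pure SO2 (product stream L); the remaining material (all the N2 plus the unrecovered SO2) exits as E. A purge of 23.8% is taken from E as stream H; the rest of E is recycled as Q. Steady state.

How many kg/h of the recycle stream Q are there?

229.2 kg/h

N2 enters only via D and leaves only via the purge: 324.2×0.117 = 0.238×(N2 in E), and the separation unit passes all N2, so N2 in G = N2 in E = 159.38 kg/h.
SO2 in G: m_A = 324.2×0.883 + (1−0.238)·(1−0.641)·m_A, so m_A = 286.27/0.7264 = 394.07 kg/h.
E = (1−0.641)×394.07 + 159.38 = 300.85 kg/h.
Recycle Q = (1−0.238)×300.85 = 229.25 kg/h.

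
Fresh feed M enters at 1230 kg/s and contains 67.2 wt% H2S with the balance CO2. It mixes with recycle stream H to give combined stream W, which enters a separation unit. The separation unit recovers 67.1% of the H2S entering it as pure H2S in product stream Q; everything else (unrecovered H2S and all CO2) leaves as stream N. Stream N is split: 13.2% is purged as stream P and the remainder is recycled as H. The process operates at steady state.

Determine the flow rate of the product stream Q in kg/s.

776.3 kg/s

H2S in W: m_A = 1230×0.672 + (1−0.132)·(1−0.671)·m_A, so m_A = 826.56/0.7144 = 1157 kg/s.
Product Q = 0.671×1157 = 776.32 kg/s.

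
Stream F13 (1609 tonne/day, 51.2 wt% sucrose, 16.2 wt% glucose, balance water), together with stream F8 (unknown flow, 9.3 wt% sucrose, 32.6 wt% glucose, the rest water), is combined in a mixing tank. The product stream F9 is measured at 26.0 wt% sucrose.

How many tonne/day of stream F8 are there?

Let F8 be the unknown flow. Total out = 1609 + F8.
sucrose balance: 823.81 + 0.093·F8 = 0.260·(1609 + F8)
(0.093 − 0.260)·F8 = 0.260×1609 − 823.81 = -405.47
F8 = -405.47 / -0.167 = 2428 tonne/day

2428 tonne/day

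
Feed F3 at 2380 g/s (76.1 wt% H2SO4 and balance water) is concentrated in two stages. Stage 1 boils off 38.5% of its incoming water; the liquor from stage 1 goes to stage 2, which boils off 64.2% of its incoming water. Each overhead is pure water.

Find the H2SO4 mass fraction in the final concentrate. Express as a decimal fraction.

water in feed = 2380×0.239 = 568.82 g/s.
After stage 1: water left = (1−0.385)×568.82 = 349.82; stream total = 2161 g/s.
After stage 2: water left = (1−0.642)×349.82 = 125.24; final concentrate = 1936.4 g/s.
H2SO4 fraction = 1811.2/1936.4 = 0.935.

0.935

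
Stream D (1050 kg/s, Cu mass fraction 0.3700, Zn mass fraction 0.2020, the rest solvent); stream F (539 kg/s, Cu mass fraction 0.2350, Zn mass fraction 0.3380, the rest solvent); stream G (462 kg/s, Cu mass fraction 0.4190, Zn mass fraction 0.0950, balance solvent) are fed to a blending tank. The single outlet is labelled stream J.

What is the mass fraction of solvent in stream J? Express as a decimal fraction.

0.4408

Total flow out = 1050 + 539 + 462 = 2051 kg/s.
solvent in = 1050×0.428 + 539×0.427 + 462×0.486 = 904.08 kg/s.
solvent mass fraction in J = 904.08/2051 = 0.4408.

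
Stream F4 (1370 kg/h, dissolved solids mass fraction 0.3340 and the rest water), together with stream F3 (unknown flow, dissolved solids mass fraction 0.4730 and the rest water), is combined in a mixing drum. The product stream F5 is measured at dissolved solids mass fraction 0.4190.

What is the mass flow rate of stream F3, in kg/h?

2156 kg/h

Let F3 be the unknown flow. Total out = 1370 + F3.
dissolved solids balance: 457.58 + 0.473·F3 = 0.419·(1370 + F3)
(0.473 − 0.419)·F3 = 0.419×1370 − 457.58 = 116.45
F3 = 116.45 / 0.054 = 2156.5 kg/h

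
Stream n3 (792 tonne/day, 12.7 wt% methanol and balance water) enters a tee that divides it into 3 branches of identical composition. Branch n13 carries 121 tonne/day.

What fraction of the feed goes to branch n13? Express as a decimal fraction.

Fraction to n13 = 121/792 = 0.1528.

0.153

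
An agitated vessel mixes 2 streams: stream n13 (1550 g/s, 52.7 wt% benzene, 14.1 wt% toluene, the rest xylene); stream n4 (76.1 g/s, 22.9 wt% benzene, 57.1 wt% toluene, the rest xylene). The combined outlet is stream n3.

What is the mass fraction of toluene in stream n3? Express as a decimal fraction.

0.161

Total flow out = 1550 + 76.1 = 1626.1 g/s.
toluene in = 1550×0.141 + 76.1×0.571 = 262 g/s.
toluene mass fraction in n3 = 262/1626.1 = 0.161.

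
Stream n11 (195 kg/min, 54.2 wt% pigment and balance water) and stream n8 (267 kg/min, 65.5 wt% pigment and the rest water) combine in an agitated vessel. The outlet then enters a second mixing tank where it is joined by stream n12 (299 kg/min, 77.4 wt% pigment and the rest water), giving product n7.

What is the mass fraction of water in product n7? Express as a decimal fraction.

Overall, product flow = 761 kg/min.
water in = 195×0.458 + 267×0.345 + 299×0.226 = 249 kg/min.
water fraction in n7 = 0.327.

0.327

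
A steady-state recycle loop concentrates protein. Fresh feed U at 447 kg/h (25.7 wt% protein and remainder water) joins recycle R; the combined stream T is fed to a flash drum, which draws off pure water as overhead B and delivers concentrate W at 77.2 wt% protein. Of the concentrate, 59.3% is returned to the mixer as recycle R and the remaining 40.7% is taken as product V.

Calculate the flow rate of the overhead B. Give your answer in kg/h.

298.2 kg/h

Overall protein balance (none leaves overhead): protein in fresh feed = protein in product, i.e. 447×0.257 = (1−0.593)·W·0.772.
W = 114.88/(0.772×0.407) = 365.62 kg/h.
Recycle R = 0.593×365.62 = 216.81 kg/h.
Combined feed T = 447 + 216.81 = 663.81 kg/h.
Overhead B = T − W = 663.81 − 365.62 = 298.19 kg/h.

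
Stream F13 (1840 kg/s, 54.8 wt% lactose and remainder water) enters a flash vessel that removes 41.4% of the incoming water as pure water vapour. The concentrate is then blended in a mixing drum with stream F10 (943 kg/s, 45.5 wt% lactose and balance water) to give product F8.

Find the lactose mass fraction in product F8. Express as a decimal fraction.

Vapour removed = 0.414×0.452×1840 = 344.32 kg/s; concentrate = 1495.7 kg/s.
lactose reaching the mixer = 1008.3 (from concentrate) + 943×0.455 = 1437.4 kg/s.
Product flow = 1495.7 + 943 = 2438.7 kg/s; lactose fraction = 0.589.

0.589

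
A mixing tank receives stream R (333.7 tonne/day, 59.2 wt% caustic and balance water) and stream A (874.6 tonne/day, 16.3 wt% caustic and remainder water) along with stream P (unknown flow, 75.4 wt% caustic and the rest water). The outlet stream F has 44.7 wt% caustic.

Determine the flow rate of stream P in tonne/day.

Let P be the unknown flow. Total out = 1208.3 + P.
caustic balance: 340.11 + 0.754·P = 0.447·(1208.3 + P)
(0.754 − 0.447)·P = 0.447×1208.3 − 340.11 = 200
P = 200 / 0.307 = 651.47 tonne/day

651.5 tonne/day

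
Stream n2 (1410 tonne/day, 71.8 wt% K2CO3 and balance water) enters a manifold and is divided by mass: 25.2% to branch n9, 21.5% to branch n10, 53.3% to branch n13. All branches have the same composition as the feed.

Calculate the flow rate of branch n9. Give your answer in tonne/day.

355.3 tonne/day

Branch n9 flow = 0.252×1410 = 355.32 tonne/day.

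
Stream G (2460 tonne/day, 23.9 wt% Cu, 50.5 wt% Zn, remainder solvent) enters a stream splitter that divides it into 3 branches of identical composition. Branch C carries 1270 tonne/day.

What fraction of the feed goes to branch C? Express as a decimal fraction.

0.516

Fraction to C = 1270/2460 = 0.5163.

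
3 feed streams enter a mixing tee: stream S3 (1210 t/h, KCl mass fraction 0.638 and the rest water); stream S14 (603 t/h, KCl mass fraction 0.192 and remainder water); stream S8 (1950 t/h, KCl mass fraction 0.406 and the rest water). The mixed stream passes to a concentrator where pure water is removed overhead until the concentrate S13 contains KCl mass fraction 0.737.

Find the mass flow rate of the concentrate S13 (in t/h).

KCl entering = 1210×0.638 + 603×0.192 + 1950×0.406 = 1679.5 t/h.
All KCl reports to S13, so S13 = 1679.5/0.737 = 2278.8 t/h.

2279 t/h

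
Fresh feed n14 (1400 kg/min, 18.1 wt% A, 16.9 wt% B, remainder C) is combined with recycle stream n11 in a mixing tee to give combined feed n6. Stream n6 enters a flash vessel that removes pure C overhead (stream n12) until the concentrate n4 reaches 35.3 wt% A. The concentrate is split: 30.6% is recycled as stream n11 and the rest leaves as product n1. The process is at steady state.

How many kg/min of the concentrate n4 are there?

Overall A balance (none leaves overhead): A in fresh feed = A in product, i.e. 1400×0.181 = (1−0.306)·n4·0.353.
n4 = 253.4/(0.353×0.694) = 1034.4 kg/min.

1034 kg/min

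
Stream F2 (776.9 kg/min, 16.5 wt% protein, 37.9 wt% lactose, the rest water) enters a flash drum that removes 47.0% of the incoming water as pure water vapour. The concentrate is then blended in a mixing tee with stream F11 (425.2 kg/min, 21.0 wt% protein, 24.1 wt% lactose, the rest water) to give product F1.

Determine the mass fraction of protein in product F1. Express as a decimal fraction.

0.2100

Vapour removed = 0.470×0.456×776.9 = 166.51 kg/min; concentrate = 610.39 kg/min.
protein reaching the mixer = 128.19 (from concentrate) + 425.2×0.210 = 217.48 kg/min.
Product flow = 610.39 + 425.2 = 1035.6 kg/min; protein fraction = 0.2100.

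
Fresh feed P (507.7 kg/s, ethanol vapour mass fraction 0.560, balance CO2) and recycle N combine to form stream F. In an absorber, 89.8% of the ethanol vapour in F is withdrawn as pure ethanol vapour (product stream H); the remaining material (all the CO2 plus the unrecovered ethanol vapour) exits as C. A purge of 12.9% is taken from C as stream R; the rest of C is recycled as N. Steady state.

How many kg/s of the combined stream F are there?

2044 kg/s

CO2 enters only via P and leaves only via the purge: 507.7×0.440 = 0.129×(CO2 in C), and the absorber passes all CO2, so CO2 in F = CO2 in C = 1731.7 kg/s.
ethanol vapour in F: m_A = 507.7×0.560 + (1−0.129)·(1−0.898)·m_A, so m_A = 284.31/0.9112 = 312.03 kg/s.
F = 312.03 + 1731.7 = 2043.7 kg/s.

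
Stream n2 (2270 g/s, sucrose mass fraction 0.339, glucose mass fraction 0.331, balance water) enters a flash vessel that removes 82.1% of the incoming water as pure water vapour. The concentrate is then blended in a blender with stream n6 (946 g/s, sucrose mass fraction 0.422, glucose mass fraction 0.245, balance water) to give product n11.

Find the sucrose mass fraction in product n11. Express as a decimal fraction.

0.449

Vapour removed = 0.821×0.330×2270 = 615.01 g/s; concentrate = 1655 g/s.
sucrose reaching the mixer = 769.53 (from concentrate) + 946×0.422 = 1168.7 g/s.
Product flow = 1655 + 946 = 2601 g/s; sucrose fraction = 0.449.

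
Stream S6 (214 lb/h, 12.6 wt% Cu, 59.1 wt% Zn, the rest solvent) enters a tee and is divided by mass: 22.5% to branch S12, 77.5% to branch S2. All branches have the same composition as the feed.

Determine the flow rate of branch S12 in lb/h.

48.15 lb/h

Branch S12 flow = 0.225×214 = 48.15 lb/h.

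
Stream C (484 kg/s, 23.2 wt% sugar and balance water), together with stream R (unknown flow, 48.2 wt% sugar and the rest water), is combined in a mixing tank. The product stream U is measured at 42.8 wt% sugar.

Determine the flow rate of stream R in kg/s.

Let R be the unknown flow. Total out = 484 + R.
sugar balance: 112.29 + 0.482·R = 0.428·(484 + R)
(0.482 − 0.428)·R = 0.428×484 − 112.29 = 94.864
R = 94.864 / 0.054 = 1756.7 kg/s

1757 kg/s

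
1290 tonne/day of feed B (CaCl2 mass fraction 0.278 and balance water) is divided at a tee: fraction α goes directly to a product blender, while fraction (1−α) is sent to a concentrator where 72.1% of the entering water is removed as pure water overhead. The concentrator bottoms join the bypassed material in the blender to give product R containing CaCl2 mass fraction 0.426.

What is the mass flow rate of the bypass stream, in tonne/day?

429.1 tonne/day

All 1290×0.278 = 358.62 tonne/day of CaCl2 reaches R, so R = 358.62/0.426 = 841.83 tonne/day and vapour = 448.17 tonne/day.
The evaporator receives (1−α)·1290 of feed at 0.722 water and removes 0.721 of that water:
0.721×0.722×(1−α)×1290 = 448.17
(1−α) = 448.17/671.52 = 0.6674;  α = 0.3326.
Bypass flow = 0.3326×1290 = 429.07 tonne/day.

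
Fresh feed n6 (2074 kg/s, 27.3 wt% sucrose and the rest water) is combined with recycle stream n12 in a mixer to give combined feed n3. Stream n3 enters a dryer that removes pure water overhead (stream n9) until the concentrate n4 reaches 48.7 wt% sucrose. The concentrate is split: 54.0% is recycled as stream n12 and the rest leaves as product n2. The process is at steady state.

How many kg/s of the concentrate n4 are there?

2527 kg/s

Overall sucrose balance (none leaves overhead): sucrose in fresh feed = sucrose in product, i.e. 2074×0.273 = (1−0.540)·n4·0.487.
n4 = 566.2/(0.487×0.460) = 2527.5 kg/s.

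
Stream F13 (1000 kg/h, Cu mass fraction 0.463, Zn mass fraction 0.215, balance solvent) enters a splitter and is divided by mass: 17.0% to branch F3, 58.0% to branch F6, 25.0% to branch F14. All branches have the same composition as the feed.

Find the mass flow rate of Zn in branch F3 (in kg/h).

Branch F3 total = 0.170×1000 = 170 kg/h.
Zn in F3 = 0.215×170 = 36.55 kg/h.

36.55 kg/h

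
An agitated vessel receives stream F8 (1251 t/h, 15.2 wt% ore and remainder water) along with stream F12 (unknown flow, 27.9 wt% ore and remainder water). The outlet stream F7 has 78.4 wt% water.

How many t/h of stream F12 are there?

Let F12 be the unknown flow. Total out = 1251 + F12.
water balance: 1060.8 + 0.721·F12 = 0.784·(1251 + F12)
(0.721 − 0.784)·F12 = 0.784×1251 − 1060.8 = -80.064
F12 = -80.064 / -0.063 = 1270.9 t/h

1271 t/h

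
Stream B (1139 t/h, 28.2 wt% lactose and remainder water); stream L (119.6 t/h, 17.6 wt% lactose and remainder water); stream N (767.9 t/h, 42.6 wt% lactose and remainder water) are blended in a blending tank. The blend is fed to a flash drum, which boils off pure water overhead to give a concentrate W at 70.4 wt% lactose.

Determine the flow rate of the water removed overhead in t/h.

lactose entering = 1139×0.282 + 119.6×0.176 + 767.9×0.426 = 669.37 t/h.
All lactose reports to W, so W = 669.37/0.704 = 950.81 t/h.
Total feed = 2026.5 t/h; overhead = 2026.5 − 950.81 = 1075.7 t/h.

1076 t/h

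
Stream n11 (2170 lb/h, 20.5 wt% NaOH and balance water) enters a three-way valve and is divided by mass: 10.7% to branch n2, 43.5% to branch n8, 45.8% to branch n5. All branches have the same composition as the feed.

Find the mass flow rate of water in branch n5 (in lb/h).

790.1 lb/h

Branch n5 total = 0.458×2170 = 993.86 lb/h.
water in n5 = 0.795×993.86 = 790.12 lb/h.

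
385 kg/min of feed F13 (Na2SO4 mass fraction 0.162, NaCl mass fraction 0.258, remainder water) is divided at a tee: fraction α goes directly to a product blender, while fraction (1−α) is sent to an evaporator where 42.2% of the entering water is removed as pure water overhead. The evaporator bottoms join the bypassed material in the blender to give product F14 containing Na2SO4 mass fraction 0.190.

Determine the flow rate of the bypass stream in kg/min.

All 385×0.162 = 62.37 kg/min of Na2SO4 reaches F14, so F14 = 62.37/0.190 = 328.26 kg/min and vapour = 56.737 kg/min.
The evaporator receives (1−α)·385 of feed at 0.580 water and removes 0.422 of that water:
0.422×0.580×(1−α)×385 = 56.737
(1−α) = 56.737/94.233 = 0.6021;  α = 0.3979.
Bypass flow = 0.3979×385 = 153.19 kg/min.

153.2 kg/min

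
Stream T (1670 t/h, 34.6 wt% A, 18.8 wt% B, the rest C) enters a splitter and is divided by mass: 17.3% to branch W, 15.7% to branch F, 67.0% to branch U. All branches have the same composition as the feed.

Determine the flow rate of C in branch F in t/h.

Branch F total = 0.157×1670 = 262.19 t/h.
C in F = 0.466×262.19 = 122.18 t/h.

122.2 t/h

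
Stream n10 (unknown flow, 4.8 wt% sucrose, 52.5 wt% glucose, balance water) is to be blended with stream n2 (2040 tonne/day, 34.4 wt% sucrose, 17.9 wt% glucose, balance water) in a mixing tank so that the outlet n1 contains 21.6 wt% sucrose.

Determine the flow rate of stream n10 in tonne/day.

Let n10 be the unknown flow. Total out = 2040 + n10.
sucrose balance: 701.76 + 0.048·n10 = 0.216·(2040 + n10)
(0.048 − 0.216)·n10 = 0.216×2040 − 701.76 = -261.12
n10 = -261.12 / -0.168 = 1554.3 tonne/day

1554 tonne/day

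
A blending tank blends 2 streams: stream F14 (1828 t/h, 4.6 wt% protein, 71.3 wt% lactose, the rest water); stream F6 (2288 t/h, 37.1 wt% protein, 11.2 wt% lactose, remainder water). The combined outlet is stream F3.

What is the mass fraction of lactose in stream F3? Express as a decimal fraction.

Total flow out = 1828 + 2288 = 4116 t/h.
lactose in = 1828×0.713 + 2288×0.112 = 1559.6 t/h.
lactose mass fraction in F3 = 1559.6/4116 = 0.379.

0.379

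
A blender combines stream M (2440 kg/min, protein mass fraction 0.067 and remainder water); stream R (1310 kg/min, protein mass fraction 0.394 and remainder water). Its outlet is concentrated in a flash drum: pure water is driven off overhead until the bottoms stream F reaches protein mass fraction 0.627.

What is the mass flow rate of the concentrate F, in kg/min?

1084 kg/min

protein entering = 2440×0.067 + 1310×0.394 = 679.62 kg/min.
All protein reports to F, so F = 679.62/0.627 = 1083.9 kg/min.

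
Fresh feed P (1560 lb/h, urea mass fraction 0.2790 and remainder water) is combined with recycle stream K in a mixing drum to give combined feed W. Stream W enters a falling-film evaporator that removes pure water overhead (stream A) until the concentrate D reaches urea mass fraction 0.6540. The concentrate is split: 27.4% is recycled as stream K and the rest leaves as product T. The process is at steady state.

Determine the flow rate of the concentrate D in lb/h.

Overall urea balance (none leaves overhead): urea in fresh feed = urea in product, i.e. 1560×0.279 = (1−0.274)·D·0.654.
D = 435.24/(0.654×0.726) = 916.67 lb/h.

916.7 lb/h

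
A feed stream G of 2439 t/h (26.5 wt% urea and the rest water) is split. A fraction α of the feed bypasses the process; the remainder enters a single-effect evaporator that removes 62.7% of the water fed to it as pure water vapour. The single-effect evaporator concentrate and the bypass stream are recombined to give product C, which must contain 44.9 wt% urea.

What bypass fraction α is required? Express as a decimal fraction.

All 2439×0.265 = 646.34 t/h of urea reaches C, so C = 646.34/0.449 = 1439.5 t/h and vapour = 999.5 t/h.
The evaporator receives (1−α)·2439 of feed at 0.735 water and removes 0.627 of that water:
0.627×0.735×(1−α)×2439 = 999.5
(1−α) = 999.5/1124 = 0.8892;  α = 0.1108.

0.111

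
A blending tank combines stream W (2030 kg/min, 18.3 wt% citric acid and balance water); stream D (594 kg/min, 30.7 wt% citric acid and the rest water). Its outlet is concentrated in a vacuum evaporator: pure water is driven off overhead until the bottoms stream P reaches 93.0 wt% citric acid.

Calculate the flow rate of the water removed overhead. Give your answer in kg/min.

2028 kg/min

citric acid entering = 2030×0.183 + 594×0.307 = 553.85 kg/min.
All citric acid reports to P, so P = 553.85/0.930 = 595.54 kg/min.
Total feed = 2624 kg/min; overhead = 2624 − 595.54 = 2028.5 kg/min.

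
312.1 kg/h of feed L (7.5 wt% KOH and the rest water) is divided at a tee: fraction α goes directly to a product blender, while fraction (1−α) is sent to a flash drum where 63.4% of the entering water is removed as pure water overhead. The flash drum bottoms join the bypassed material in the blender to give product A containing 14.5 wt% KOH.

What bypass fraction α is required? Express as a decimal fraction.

All 312.1×0.075 = 23.408 kg/h of KOH reaches A, so A = 23.408/0.145 = 161.43 kg/h and vapour = 150.67 kg/h.
The evaporator receives (1−α)·312.1 of feed at 0.925 water and removes 0.634 of that water:
0.634×0.925×(1−α)×312.1 = 150.67
(1−α) = 150.67/183.03 = 0.8232;  α = 0.1768.

0.177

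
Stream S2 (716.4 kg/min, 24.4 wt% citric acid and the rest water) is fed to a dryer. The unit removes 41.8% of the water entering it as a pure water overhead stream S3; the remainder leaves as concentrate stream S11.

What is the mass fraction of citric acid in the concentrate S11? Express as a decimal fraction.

citric acid is not removed: 716.4×0.244 = 174.8 kg/min of citric acid enters S11.
water entering = 716.4×0.756 = 541.6 kg/min; overhead removed = 0.418×541.6 = 226.39 kg/min.
Concentrate = 716.4 − 226.39 = 490.01 kg/min.
Mass fraction = 174.8/490.01 = 0.357.

0.357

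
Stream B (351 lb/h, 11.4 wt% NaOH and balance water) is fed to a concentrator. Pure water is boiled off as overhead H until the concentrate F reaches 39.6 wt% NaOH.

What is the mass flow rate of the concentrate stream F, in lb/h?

101 lb/h

NaOH is conserved: 351×0.114 = 40.014 lb/h all reports to the concentrate.
Concentrate = 40.014/(target fraction) = 101.05 lb/h.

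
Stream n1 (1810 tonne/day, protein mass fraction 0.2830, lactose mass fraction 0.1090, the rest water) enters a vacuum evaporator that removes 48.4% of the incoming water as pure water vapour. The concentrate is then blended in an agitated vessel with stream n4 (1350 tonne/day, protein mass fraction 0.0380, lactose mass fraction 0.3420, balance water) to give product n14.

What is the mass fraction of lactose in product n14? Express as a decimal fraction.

Vapour removed = 0.484×0.608×1810 = 532.63 tonne/day; concentrate = 1277.4 tonne/day.
lactose reaching the mixer = 197.29 (from concentrate) + 1350×0.342 = 658.99 tonne/day.
Product flow = 1277.4 + 1350 = 2627.4 tonne/day; lactose fraction = 0.2508.

0.2508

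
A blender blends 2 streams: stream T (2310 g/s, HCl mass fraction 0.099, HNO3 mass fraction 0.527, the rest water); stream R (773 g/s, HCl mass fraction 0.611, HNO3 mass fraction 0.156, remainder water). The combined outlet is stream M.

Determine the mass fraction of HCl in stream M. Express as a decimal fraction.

0.227

Total flow out = 2310 + 773 = 3083 g/s.
HCl in = 2310×0.099 + 773×0.611 = 700.99 g/s.
HCl mass fraction in M = 700.99/3083 = 0.227.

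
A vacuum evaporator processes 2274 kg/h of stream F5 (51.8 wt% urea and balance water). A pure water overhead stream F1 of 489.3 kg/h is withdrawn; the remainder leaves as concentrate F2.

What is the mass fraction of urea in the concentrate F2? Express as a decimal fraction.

urea is not removed: 2274×0.518 = 1177.9 kg/h of urea enters F2.
Concentrate = 2274 − 489.3 = 1784.7 kg/h.
Mass fraction = 1177.9/1784.7 = 0.660.

0.660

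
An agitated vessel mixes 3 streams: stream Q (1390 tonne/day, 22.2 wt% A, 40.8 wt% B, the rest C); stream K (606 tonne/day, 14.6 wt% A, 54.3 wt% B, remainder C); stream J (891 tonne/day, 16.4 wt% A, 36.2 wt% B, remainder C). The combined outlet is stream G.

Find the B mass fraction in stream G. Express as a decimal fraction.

Total flow out = 1390 + 606 + 891 = 2887 tonne/day.
B in = 1390×0.408 + 606×0.543 + 891×0.362 = 1218.7 tonne/day.
B mass fraction in G = 1218.7/2887 = 0.422.

0.422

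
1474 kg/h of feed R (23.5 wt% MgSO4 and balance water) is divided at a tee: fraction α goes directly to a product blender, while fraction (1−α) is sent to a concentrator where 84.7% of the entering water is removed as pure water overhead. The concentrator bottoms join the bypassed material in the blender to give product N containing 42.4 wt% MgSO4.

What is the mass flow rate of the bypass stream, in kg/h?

460 kg/h

All 1474×0.235 = 346.39 kg/h of MgSO4 reaches N, so N = 346.39/0.424 = 816.96 kg/h and vapour = 657.04 kg/h.
The evaporator receives (1−α)·1474 of feed at 0.765 water and removes 0.847 of that water:
0.847×0.765×(1−α)×1474 = 657.04
(1−α) = 657.04/955.09 = 0.6879;  α = 0.3121.
Bypass flow = 0.3121×1474 = 459.98 kg/h.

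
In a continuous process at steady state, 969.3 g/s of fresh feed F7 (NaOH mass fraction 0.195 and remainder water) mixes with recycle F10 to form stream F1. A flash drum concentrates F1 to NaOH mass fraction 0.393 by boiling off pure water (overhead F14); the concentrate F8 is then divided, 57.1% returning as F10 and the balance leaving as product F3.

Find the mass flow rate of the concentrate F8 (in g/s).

Overall NaOH balance (none leaves overhead): NaOH in fresh feed = NaOH in product, i.e. 969.3×0.195 = (1−0.571)·F8·0.393.
F8 = 189.01/(0.393×0.429) = 1121.1 g/s.

1121 g/s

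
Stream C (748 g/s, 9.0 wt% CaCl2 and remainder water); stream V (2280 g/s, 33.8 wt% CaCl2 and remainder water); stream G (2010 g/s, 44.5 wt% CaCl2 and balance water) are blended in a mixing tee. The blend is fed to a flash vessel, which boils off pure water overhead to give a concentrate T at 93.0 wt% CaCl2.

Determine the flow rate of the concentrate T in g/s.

CaCl2 entering = 748×0.090 + 2280×0.338 + 2010×0.445 = 1732.4 g/s.
All CaCl2 reports to T, so T = 1732.4/0.930 = 1862.8 g/s.

1863 g/s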